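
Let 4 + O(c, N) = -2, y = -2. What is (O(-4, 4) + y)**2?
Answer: 64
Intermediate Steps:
O(c, N) = -6 (O(c, N) = -4 - 2 = -6)
(O(-4, 4) + y)**2 = (-6 - 2)**2 = (-8)**2 = 64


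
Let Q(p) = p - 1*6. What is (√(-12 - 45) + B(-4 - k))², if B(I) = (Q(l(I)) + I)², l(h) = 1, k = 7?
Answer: (256 + I*√57)² ≈ 65479.0 + 3865.5*I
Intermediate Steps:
Q(p) = -6 + p (Q(p) = p - 6 = -6 + p)
B(I) = (-5 + I)² (B(I) = ((-6 + 1) + I)² = (-5 + I)²)
(√(-12 - 45) + B(-4 - k))² = (√(-12 - 45) + (-5 + (-4 - 1*7))²)² = (√(-57) + (-5 + (-4 - 7))²)² = (I*√57 + (-5 - 11)²)² = (I*√57 + (-16)²)² = (I*√57 + 256)² = (256 + I*√57)²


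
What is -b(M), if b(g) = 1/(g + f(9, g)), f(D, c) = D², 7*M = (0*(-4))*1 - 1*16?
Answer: -7/551 ≈ -0.012704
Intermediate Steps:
M = -16/7 (M = ((0*(-4))*1 - 1*16)/7 = (0*1 - 16)/7 = (0 - 16)/7 = (⅐)*(-16) = -16/7 ≈ -2.2857)
b(g) = 1/(81 + g) (b(g) = 1/(g + 9²) = 1/(g + 81) = 1/(81 + g))
-b(M) = -1/(81 - 16/7) = -1/551/7 = -1*7/551 = -7/551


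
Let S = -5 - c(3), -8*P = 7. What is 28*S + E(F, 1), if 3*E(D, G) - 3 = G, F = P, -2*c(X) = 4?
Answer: -248/3 ≈ -82.667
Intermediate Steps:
P = -7/8 (P = -⅛*7 = -7/8 ≈ -0.87500)
c(X) = -2 (c(X) = -½*4 = -2)
F = -7/8 ≈ -0.87500
S = -3 (S = -5 - 1*(-2) = -5 + 2 = -3)
E(D, G) = 1 + G/3
28*S + E(F, 1) = 28*(-3) + (1 + (⅓)*1) = -84 + (1 + ⅓) = -84 + 4/3 = -248/3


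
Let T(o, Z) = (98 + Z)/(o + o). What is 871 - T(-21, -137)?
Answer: 12181/14 ≈ 870.07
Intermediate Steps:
T(o, Z) = (98 + Z)/(2*o) (T(o, Z) = (98 + Z)/((2*o)) = (98 + Z)*(1/(2*o)) = (98 + Z)/(2*o))
871 - T(-21, -137) = 871 - (98 - 137)/(2*(-21)) = 871 - (-1)*(-39)/(2*21) = 871 - 1*13/14 = 871 - 13/14 = 12181/14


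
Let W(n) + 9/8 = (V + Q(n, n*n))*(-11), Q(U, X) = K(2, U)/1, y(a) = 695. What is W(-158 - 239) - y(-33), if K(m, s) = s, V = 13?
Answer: 28223/8 ≈ 3527.9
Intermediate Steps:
Q(U, X) = U (Q(U, X) = U/1 = U*1 = U)
W(n) = -1153/8 - 11*n (W(n) = -9/8 + (13 + n)*(-11) = -9/8 + (-143 - 11*n) = -1153/8 - 11*n)
W(-158 - 239) - y(-33) = (-1153/8 - 11*(-158 - 239)) - 1*695 = (-1153/8 - 11*(-397)) - 695 = (-1153/8 + 4367) - 695 = 33783/8 - 695 = 28223/8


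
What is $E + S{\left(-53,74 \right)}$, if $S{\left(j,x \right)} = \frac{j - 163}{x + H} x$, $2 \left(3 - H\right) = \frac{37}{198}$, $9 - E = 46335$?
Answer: $- \frac{1417187994}{30455} \approx -46534.0$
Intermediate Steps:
$E = -46326$ ($E = 9 - 46335 = -46326$)
$H = \frac{1151}{396}$ ($H = 3 - \frac{37 \cdot \frac{1}{198}}{2} = 3 - \frac{37}{396} = \frac{1151}{396} \approx 2.9066$)
$S{\left(j,x \right)} = \frac{x \left(-163 + j\right)}{\frac{1151}{396} + x}$ ($S{\left(j,x \right)} = \frac{j - 163}{x + \frac{1151}{396}} x = \frac{-163 + j}{\frac{1151}{396} + x} x = \frac{x \left(-163 + j\right)}{\frac{1151}{396} + x}$)
$E + S{\left(-53,74 \right)} = -46326 + 396 \cdot 74 \frac{1}{1151 + 396 \cdot 74} \left(-163 - 53\right) = -46326 + 396 \cdot 74 \frac{1}{1151 + 29304} \left(-216\right) = -46326 + 396 \cdot 74 \cdot \frac{1}{30455} \left(-216\right) = -46326 - \frac{6329664}{30455} = - \frac{1417187994}{30455}$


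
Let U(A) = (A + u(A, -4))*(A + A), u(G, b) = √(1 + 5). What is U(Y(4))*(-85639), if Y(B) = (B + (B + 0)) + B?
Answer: -24664032 - 2055336*√6 ≈ -2.9699e+7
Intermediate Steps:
u(G, b) = √6
Y(B) = 3*B (Y(B) = (B + B) + B = 2*B + B = 3*B)
U(A) = 2*A*(A + √6) (U(A) = (A + √6)*(A + A) = (A + √6)*(2*A) = 2*A*(A + √6))
U(Y(4))*(-85639) = (2*(3*4)*(3*4 + √6))*(-85639) = (2*12*(12 + √6))*(-85639) = (288 + 24*√6)*(-85639) = -24664032 - 2055336*√6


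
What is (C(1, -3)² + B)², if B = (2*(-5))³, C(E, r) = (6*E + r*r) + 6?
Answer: 312481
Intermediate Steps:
C(E, r) = 6 + r² + 6*E (C(E, r) = (6*E + r²) + 6 = (r² + 6*E) + 6 = 6 + r² + 6*E)
B = -1000 (B = (-10)³ = -1000)
(C(1, -3)² + B)² = ((6 + (-3)² + 6*1)² - 1000)² = ((6 + 9 + 6)² - 1000)² = (21² - 1000)² = (441 - 1000)² = (-559)² = 312481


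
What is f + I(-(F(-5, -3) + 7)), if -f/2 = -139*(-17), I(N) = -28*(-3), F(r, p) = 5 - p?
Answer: -4642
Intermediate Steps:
I(N) = 84
f = -4726 (f = -(-278)*(-17) = -2*2363 = -4726)
f + I(-(F(-5, -3) + 7)) = -4726 + 84 = -4642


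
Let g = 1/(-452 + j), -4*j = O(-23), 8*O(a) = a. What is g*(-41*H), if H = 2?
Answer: 2624/14441 ≈ 0.18170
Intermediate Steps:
O(a) = a/8
j = 23/32 (j = -(-23)/32 = -¼*(-23/8) = 23/32 ≈ 0.71875)
g = -32/14441 (g = 1/(-452 + 23/32) = 1/(-14441/32) = -32/14441 ≈ -0.0022159)
g*(-41*H) = -(-1312)*2/14441 = -32/14441*(-82) = 2624/14441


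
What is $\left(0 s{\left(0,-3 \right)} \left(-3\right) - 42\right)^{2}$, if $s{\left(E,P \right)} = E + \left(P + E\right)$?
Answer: $1764$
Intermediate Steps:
$s{\left(E,P \right)} = P + 2 E$ ($s{\left(E,P \right)} = E + \left(E + P\right) = P + 2 E$)
$\left(0 s{\left(0,-3 \right)} \left(-3\right) - 42\right)^{2} = \left(0 \left(-3 + 2 \cdot 0\right) \left(-3\right) - 42\right)^{2} = \left(0 \left(-3 + 0\right) \left(-3\right) - 42\right)^{2} = \left(0 \left(-3\right) \left(-3\right) - 42\right)^{2} = \left(0 \left(-3\right) - 42\right)^{2} = \left(0 - 42\right)^{2} = \left(-42\right)^{2} = 1764$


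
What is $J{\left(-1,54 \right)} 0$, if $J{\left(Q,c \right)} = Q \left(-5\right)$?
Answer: $0$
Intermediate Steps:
$J{\left(Q,c \right)} = - 5 Q$
$J{\left(-1,54 \right)} 0 = \left(-5\right) \left(-1\right) 0 = 5 \cdot 0 = 0$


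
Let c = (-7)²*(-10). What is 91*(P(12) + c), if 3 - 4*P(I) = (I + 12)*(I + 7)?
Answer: -219583/4 ≈ -54896.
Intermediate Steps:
P(I) = ¾ - (7 + I)*(12 + I)/4 (P(I) = ¾ - (I + 12)*(I + 7)/4 = ¾ - (12 + I)*(7 + I)/4 = ¾ - (7 + I)*(12 + I)/4)
c = -490 (c = 49*(-10) = -490)
91*(P(12) + c) = 91*((-81/4 - 19/4*12 - ¼*12²) - 490) = 91*((-81/4 - 57 - ¼*144) - 490) = 91*((-81/4 - 57 - 36) - 490) = 91*(-453/4 - 490) = 91*(-2413/4) = -219583/4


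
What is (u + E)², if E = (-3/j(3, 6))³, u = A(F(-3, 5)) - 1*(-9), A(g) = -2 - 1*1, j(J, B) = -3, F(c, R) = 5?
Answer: 49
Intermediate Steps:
A(g) = -3 (A(g) = -2 - 1 = -3)
u = 6 (u = -3 - 1*(-9) = -3 + 9 = 6)
E = 1 (E = (-3/(-3))³ = (-3*(-⅓))³ = 1³ = 1)
(u + E)² = (6 + 1)² = 7² = 49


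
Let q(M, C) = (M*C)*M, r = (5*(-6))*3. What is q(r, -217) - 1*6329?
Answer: -1764029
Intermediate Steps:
r = -90 (r = -30*3 = -90)
q(M, C) = C*M² (q(M, C) = (C*M)*M = C*M²)
q(r, -217) - 1*6329 = -217*(-90)² - 1*6329 = -217*8100 - 6329 = -1757700 - 6329 = -1764029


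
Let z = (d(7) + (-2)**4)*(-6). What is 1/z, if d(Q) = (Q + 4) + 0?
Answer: -1/162 ≈ -0.0061728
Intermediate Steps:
d(Q) = 4 + Q (d(Q) = (4 + Q) + 0 = 4 + Q)
z = -162 (z = ((4 + 7) + (-2)**4)*(-6) = (11 + 16)*(-6) = 27*(-6) = -162)
1/z = 1/(-162) = -1/162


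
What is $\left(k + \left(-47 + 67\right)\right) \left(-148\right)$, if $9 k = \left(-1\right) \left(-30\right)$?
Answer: $- \frac{10360}{3} \approx -3453.3$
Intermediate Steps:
$k = \frac{10}{3}$ ($k = \frac{\left(-1\right) \left(-30\right)}{9} = \frac{1}{9} \cdot 30 = \frac{10}{3} \approx 3.3333$)
$\left(k + \left(-47 + 67\right)\right) \left(-148\right) = \left(\frac{10}{3} + \left(-47 + 67\right)\right) \left(-148\right) = \left(\frac{10}{3} + 20\right) \left(-148\right) = \frac{70}{3} \left(-148\right) = - \frac{10360}{3}$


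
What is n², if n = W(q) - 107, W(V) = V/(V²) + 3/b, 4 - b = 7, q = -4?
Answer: 187489/16 ≈ 11718.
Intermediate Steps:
b = -3 (b = 4 - 1*7 = 4 - 7 = -3)
W(V) = -1 + 1/V (W(V) = V/(V²) + 3/(-3) = V/V² + 3*(-⅓) = 1/V - 1 = -1 + 1/V)
n = -433/4 (n = (1 - 1*(-4))/(-4) - 107 = -(1 + 4)/4 - 107 = -¼*5 - 107 = -5/4 - 107 = -433/4 ≈ -108.25)
n² = (-433/4)² = 187489/16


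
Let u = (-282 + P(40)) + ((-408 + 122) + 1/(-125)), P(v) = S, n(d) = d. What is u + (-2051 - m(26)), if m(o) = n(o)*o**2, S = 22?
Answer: -2521626/125 ≈ -20173.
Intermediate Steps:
P(v) = 22
m(o) = o**3 (m(o) = o*o**2 = o**3)
u = -68251/125 (u = (-282 + 22) + ((-408 + 122) + 1/(-125)) = -260 + (-286 - 1/125) = -260 - 35751/125 = -68251/125 ≈ -546.01)
u + (-2051 - m(26)) = -68251/125 + (-2051 - 1*26**3) = -68251/125 + (-2051 - 1*17576) = -68251/125 + (-2051 - 17576) = -68251/125 - 19627 = -2521626/125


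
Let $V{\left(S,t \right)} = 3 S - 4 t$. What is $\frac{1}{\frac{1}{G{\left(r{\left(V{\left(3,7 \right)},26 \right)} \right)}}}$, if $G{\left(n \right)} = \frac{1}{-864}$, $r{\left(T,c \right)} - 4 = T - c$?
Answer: $- \frac{1}{864} \approx -0.0011574$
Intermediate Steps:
$V{\left(S,t \right)} = - 4 t + 3 S$
$r{\left(T,c \right)} = 4 + T - c$ ($r{\left(T,c \right)} = 4 + \left(T - c\right) = 4 + T - c$)
$G{\left(n \right)} = - \frac{1}{864}$
$\frac{1}{\frac{1}{G{\left(r{\left(V{\left(3,7 \right)},26 \right)} \right)}}} = \frac{1}{\frac{1}{- \frac{1}{864}}} = \frac{1}{-864} = - \frac{1}{864}$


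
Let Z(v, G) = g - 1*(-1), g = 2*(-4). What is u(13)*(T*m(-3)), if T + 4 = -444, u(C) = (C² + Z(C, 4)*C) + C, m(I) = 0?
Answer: 0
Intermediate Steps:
g = -8
Z(v, G) = -7 (Z(v, G) = -8 - 1*(-1) = -8 + 1 = -7)
u(C) = C² - 6*C (u(C) = (C² - 7*C) + C = C² - 6*C)
T = -448 (T = -4 - 444 = -448)
u(13)*(T*m(-3)) = (13*(-6 + 13))*(-448*0) = (13*7)*0 = 91*0 = 0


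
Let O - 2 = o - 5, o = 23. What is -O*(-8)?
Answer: 160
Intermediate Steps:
O = 20 (O = 2 + (23 - 5) = 2 + 18 = 20)
-O*(-8) = -1*20*(-8) = -20*(-8) = 160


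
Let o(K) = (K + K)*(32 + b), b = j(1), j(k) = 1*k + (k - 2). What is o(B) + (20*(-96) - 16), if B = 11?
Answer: -1232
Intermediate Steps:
j(k) = -2 + 2*k (j(k) = k + (-2 + k) = -2 + 2*k)
b = 0 (b = -2 + 2*1 = -2 + 2 = 0)
o(K) = 64*K (o(K) = (K + K)*(32 + 0) = (2*K)*32 = 64*K)
o(B) + (20*(-96) - 16) = 64*11 + (20*(-96) - 16) = 704 + (-1920 - 16) = 704 - 1936 = -1232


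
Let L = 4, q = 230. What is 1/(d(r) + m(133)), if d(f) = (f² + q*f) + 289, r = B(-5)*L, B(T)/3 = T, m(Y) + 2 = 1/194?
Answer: -194/1923121 ≈ -0.00010088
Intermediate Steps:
m(Y) = -387/194 (m(Y) = -2 + 1/194 = -387/194)
B(T) = 3*T
r = -60 (r = (3*(-5))*4 = -15*4 = -60)
d(f) = 289 + f² + 230*f (d(f) = (f² + 230*f) + 289 = 289 + f² + 230*f)
1/(d(r) + m(133)) = 1/((289 + (-60)² + 230*(-60)) - 387/194) = 1/((289 + 3600 - 13800) - 387/194) = 1/(-9911 - 387/194) = 1/(-1923121/194) = -194/1923121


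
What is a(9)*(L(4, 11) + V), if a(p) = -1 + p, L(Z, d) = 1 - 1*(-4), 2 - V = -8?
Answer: 120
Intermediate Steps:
V = 10 (V = 2 - 1*(-8) = 2 + 8 = 10)
L(Z, d) = 5 (L(Z, d) = 1 + 4 = 5)
a(9)*(L(4, 11) + V) = (-1 + 9)*(5 + 10) = 8*15 = 120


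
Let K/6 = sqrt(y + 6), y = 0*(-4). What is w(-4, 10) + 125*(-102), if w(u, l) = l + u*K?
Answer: -12740 - 24*sqrt(6) ≈ -12799.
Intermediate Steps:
y = 0
K = 6*sqrt(6) (K = 6*sqrt(0 + 6) = 6*sqrt(6) ≈ 14.697)
w(u, l) = l + 6*u*sqrt(6) (w(u, l) = l + u*(6*sqrt(6)) = l + 6*u*sqrt(6))
w(-4, 10) + 125*(-102) = (10 + 6*(-4)*sqrt(6)) + 125*(-102) = (10 - 24*sqrt(6)) - 12750 = -12740 - 24*sqrt(6)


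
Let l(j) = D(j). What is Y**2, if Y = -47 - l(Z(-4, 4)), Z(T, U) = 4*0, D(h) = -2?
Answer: 2025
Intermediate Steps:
Z(T, U) = 0
l(j) = -2
Y = -45 (Y = -47 - 1*(-2) = -47 + 2 = -45)
Y**2 = (-45)**2 = 2025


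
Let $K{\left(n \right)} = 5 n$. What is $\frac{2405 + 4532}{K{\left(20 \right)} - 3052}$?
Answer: $- \frac{6937}{2952} \approx -2.3499$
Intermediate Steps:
$\frac{2405 + 4532}{K{\left(20 \right)} - 3052} = \frac{2405 + 4532}{5 \cdot 20 - 3052} = \frac{6937}{100 - 3052} = \frac{6937}{-2952} = 6937 \left(- \frac{1}{2952}\right) = - \frac{6937}{2952}$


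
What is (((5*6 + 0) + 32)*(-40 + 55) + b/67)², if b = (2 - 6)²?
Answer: 3884530276/4489 ≈ 8.6534e+5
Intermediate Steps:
b = 16 (b = (-4)² = 16)
(((5*6 + 0) + 32)*(-40 + 55) + b/67)² = (((5*6 + 0) + 32)*(-40 + 55) + 16/67)² = (((30 + 0) + 32)*15 + 16*(1/67))² = ((30 + 32)*15 + 16/67)² = (62*15 + 16/67)² = (930 + 16/67)² = (62326/67)² = 3884530276/4489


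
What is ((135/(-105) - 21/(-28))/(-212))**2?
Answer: 225/35236096 ≈ 6.3855e-6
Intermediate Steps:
((135/(-105) - 21/(-28))/(-212))**2 = ((135*(-1/105) - 21*(-1/28))*(-1/212))**2 = ((-9/7 + 3/4)*(-1/212))**2 = (-15/28*(-1/212))**2 = (15/5936)**2 = 225/35236096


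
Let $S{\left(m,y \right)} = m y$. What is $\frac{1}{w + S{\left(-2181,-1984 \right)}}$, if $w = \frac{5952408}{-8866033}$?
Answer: $\frac{806003}{3487658264184} \approx 2.311 \cdot 10^{-7}$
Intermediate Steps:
$w = - \frac{541128}{806003}$ ($w = 5952408 \left(- \frac{1}{8866033}\right) = - \frac{541128}{806003} \approx -0.67137$)
$\frac{1}{w + S{\left(-2181,-1984 \right)}} = \frac{1}{- \frac{541128}{806003} - -4327104} = \frac{1}{- \frac{541128}{806003} + 4327104} = \frac{1}{\frac{3487658264184}{806003}} = \frac{806003}{3487658264184}$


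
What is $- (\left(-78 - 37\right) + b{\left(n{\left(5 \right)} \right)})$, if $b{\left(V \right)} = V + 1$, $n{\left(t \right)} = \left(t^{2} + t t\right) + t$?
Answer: $59$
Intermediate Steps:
$n{\left(t \right)} = t + 2 t^{2}$ ($n{\left(t \right)} = \left(t^{2} + t^{2}\right) + t = 2 t^{2} + t = t + 2 t^{2}$)
$b{\left(V \right)} = 1 + V$
$- (\left(-78 - 37\right) + b{\left(n{\left(5 \right)} \right)}) = - (\left(-78 - 37\right) + \left(1 + 5 \left(1 + 2 \cdot 5\right)\right)) = - (-115 + \left(1 + 5 \left(1 + 10\right)\right)) = - (-115 + \left(1 + 5 \cdot 11\right)) = - (-115 + \left(1 + 55\right)) = - (-115 + 56) = \left(-1\right) \left(-59\right) = 59$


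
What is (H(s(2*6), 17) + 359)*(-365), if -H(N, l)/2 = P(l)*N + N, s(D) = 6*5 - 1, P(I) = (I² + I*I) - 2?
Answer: 12084055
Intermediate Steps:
P(I) = -2 + 2*I² (P(I) = (I² + I²) - 2 = 2*I² - 2 = -2 + 2*I²)
s(D) = 29 (s(D) = 30 - 1 = 29)
H(N, l) = -2*N - 2*N*(-2 + 2*l²) (H(N, l) = -2*((-2 + 2*l²)*N + N) = -2*(N*(-2 + 2*l²) + N) = -2*(N + N*(-2 + 2*l²)) = -2*N - 2*N*(-2 + 2*l²))
(H(s(2*6), 17) + 359)*(-365) = (2*29*(1 - 2*17²) + 359)*(-365) = (2*29*(1 - 2*289) + 359)*(-365) = (2*29*(1 - 578) + 359)*(-365) = (2*29*(-577) + 359)*(-365) = (-33466 + 359)*(-365) = -33107*(-365) = 12084055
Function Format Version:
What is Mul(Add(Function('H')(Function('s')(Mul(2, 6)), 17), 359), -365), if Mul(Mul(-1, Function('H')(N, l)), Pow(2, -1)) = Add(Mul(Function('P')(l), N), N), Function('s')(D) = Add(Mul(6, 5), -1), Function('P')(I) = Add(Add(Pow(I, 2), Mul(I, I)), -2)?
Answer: 12084055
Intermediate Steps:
Function('P')(I) = Add(-2, Mul(2, Pow(I, 2))) (Function('P')(I) = Add(Add(Pow(I, 2), Pow(I, 2)), -2) = Add(Mul(2, Pow(I, 2)), -2) = Add(-2, Mul(2, Pow(I, 2))))
Function('s')(D) = 29 (Function('s')(D) = Add(30, -1) = 29)
Function('H')(N, l) = Add(Mul(-2, N), Mul(-2, N, Add(-2, Mul(2, Pow(l, 2))))) (Function('H')(N, l) = Mul(-2, Add(Mul(Add(-2, Mul(2, Pow(l, 2))), N), N)) = Mul(-2, Add(Mul(N, Add(-2, Mul(2, Pow(l, 2)))), N)) = Mul(-2, Add(N, Mul(N, Add(-2, Mul(2, Pow(l, 2)))))) = Add(Mul(-2, N), Mul(-2, N, Add(-2, Mul(2, Pow(l, 2))))))
Mul(Add(Function('H')(Function('s')(Mul(2, 6)), 17), 359), -365) = Mul(Add(Mul(2, 29, Add(1, Mul(-2, Pow(17, 2)))), 359), -365) = Mul(Add(Mul(2, 29, Add(1, Mul(-2, 289))), 359), -365) = Mul(Add(Mul(2, 29, Add(1, -578)), 359), -365) = Mul(Add(Mul(2, 29, -577), 359), -365) = Mul(Add(-33466, 359), -365) = Mul(-33107, -365) = 12084055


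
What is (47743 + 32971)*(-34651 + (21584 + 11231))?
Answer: -148190904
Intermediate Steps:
(47743 + 32971)*(-34651 + (21584 + 11231)) = 80714*(-34651 + 32815) = 80714*(-1836) = -148190904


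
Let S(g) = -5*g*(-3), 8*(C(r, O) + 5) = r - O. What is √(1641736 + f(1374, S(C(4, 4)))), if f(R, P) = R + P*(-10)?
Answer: 2*√410965 ≈ 1282.1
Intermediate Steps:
C(r, O) = -5 - O/8 + r/8 (C(r, O) = -5 + (r - O)/8 = -5 + (-O/8 + r/8) = -5 - O/8 + r/8)
S(g) = 15*g
f(R, P) = R - 10*P
√(1641736 + f(1374, S(C(4, 4)))) = √(1641736 + (1374 - 150*(-5 - ⅛*4 + (⅛)*4))) = √(1641736 + (1374 - 150*(-5 - ½ + ½))) = √(1641736 + (1374 - 150*(-5))) = √(1641736 + (1374 - 10*(-75))) = √(1641736 + (1374 + 750)) = √(1641736 + 2124) = √1643860 = 2*√410965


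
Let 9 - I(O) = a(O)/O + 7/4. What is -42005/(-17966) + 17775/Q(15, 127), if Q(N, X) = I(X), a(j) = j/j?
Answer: 12490932815/5084378 ≈ 2456.7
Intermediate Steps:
a(j) = 1
I(O) = 29/4 - 1/O (I(O) = 9 - (1/O + 7/4) = 9 - (7/4 + 1/O) = 9 + (-7/4 - 1/O) = 29/4 - 1/O)
Q(N, X) = 29/4 - 1/X
-42005/(-17966) + 17775/Q(15, 127) = -42005/(-17966) + 17775/(29/4 - 1/127) = -42005*(-1/17966) + 17775/(29/4 - 1*1/127) = 42005/17966 + 17775/(29/4 - 1/127) = 42005/17966 + 17775/(3679/508) = 42005/17966 + 17775*(508/3679) = 42005/17966 + 9029700/3679 = 12490932815/5084378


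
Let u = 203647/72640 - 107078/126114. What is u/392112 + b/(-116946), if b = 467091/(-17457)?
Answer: 2267716355415167651/9700239513907982730240 ≈ 0.00023378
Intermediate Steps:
b = -155697/5819 (b = 467091*(-1/17457) = -155697/5819 ≈ -26.757)
u = 8952295919/4580460480 (u = 203647*(1/72640) - 107078*1/126114 = 203647/72640 - 53539/63057 = 8952295919/4580460480 ≈ 1.9545)
u/392112 + b/(-116946) = (8952295919/4580460480)/392112 - 155697/5819/(-116946) = (8952295919/4580460480)*(1/392112) - 155697/5819*(-1/116946) = 1278899417/256579074247680 + 51899/226836258 = 2267716355415167651/9700239513907982730240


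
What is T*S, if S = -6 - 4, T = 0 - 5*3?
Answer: 150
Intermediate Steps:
T = -15 (T = 0 - 15 = -15)
S = -10
T*S = -15*(-10) = 150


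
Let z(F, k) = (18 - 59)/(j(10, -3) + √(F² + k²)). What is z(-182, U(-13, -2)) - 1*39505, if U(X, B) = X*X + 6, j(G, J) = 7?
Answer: -359495459/9100 - 41*√1301/9100 ≈ -39505.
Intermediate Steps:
U(X, B) = 6 + X² (U(X, B) = X² + 6 = 6 + X²)
z(F, k) = -41/(7 + √(F² + k²)) (z(F, k) = (18 - 59)/(7 + √(F² + k²)) = -41/(7 + √(F² + k²)))
z(-182, U(-13, -2)) - 1*39505 = -41/(7 + √((-182)² + (6 + (-13)²)²)) - 1*39505 = -41/(7 + √(33124 + (6 + 169)²)) - 39505 = -41/(7 + √(33124 + 175²)) - 39505 = -41/(7 + √(33124 + 30625)) - 39505 = -41/(7 + √63749) - 39505 = -41/(7 + 7*√1301) - 39505 = -39505 - 41/(7 + 7*√1301)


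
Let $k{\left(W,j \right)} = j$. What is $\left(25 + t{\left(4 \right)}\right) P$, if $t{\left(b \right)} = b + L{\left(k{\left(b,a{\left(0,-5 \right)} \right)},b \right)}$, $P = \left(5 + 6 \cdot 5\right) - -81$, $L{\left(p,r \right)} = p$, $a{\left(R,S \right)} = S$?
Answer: $2784$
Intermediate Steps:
$P = 116$ ($P = \left(5 + 30\right) + 81 = 35 + 81 = 116$)
$t{\left(b \right)} = -5 + b$ ($t{\left(b \right)} = b - 5 = -5 + b$)
$\left(25 + t{\left(4 \right)}\right) P = \left(25 + \left(-5 + 4\right)\right) 116 = \left(25 - 1\right) 116 = 24 \cdot 116 = 2784$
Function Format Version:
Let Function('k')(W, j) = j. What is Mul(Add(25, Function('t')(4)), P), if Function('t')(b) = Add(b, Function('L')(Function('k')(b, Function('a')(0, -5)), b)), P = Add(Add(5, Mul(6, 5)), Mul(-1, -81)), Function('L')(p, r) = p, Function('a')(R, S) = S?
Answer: 2784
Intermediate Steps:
P = 116 (P = Add(Add(5, 30), 81) = Add(35, 81) = 116)
Function('t')(b) = Add(-5, b) (Function('t')(b) = Add(b, -5) = Add(-5, b))
Mul(Add(25, Function('t')(4)), P) = Mul(Add(25, Add(-5, 4)), 116) = Mul(Add(25, -1), 116) = Mul(24, 116) = 2784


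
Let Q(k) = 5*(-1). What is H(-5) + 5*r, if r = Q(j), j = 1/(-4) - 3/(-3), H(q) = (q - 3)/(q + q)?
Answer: -121/5 ≈ -24.200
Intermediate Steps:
H(q) = (-3 + q)/(2*q) (H(q) = (-3 + q)/((2*q)) = (-3 + q)*(1/(2*q)) = (-3 + q)/(2*q))
j = 3/4 (j = 1*(-1/4) - 3*(-1/3) = -1/4 + 1 = 3/4 ≈ 0.75000)
Q(k) = -5
r = -5
H(-5) + 5*r = (1/2)*(-3 - 5)/(-5) + 5*(-5) = (1/2)*(-1/5)*(-8) - 25 = 4/5 - 25 = -121/5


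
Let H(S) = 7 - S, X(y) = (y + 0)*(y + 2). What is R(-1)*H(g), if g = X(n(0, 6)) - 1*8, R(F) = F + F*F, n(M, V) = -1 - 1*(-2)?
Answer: 0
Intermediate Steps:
n(M, V) = 1 (n(M, V) = -1 + 2 = 1)
X(y) = y*(2 + y)
R(F) = F + F²
g = -5 (g = 1*(2 + 1) - 1*8 = 1*3 - 8 = 3 - 8 = -5)
R(-1)*H(g) = (-(1 - 1))*(7 - 1*(-5)) = (-1*0)*(7 + 5) = 0*12 = 0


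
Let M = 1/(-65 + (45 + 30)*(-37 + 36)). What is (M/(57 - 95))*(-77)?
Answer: -11/760 ≈ -0.014474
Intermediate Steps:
M = -1/140 (M = 1/(-65 + 75*(-1)) = 1/(-65 - 75) = 1/(-140) = -1/140 ≈ -0.0071429)
(M/(57 - 95))*(-77) = (-1/140/(57 - 95))*(-77) = (-1/140/(-38))*(-77) = -1/38*(-1/140)*(-77) = (1/5320)*(-77) = -11/760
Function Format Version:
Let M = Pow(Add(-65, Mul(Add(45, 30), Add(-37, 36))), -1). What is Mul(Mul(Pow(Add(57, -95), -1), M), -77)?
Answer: Rational(-11, 760) ≈ -0.014474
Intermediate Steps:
M = Rational(-1, 140) (M = Pow(Add(-65, Mul(75, -1)), -1) = Pow(Add(-65, -75), -1) = Pow(-140, -1) = Rational(-1, 140) ≈ -0.0071429)
Mul(Mul(Pow(Add(57, -95), -1), M), -77) = Mul(Mul(Pow(Add(57, -95), -1), Rational(-1, 140)), -77) = Mul(Mul(Pow(-38, -1), Rational(-1, 140)), -77) = Mul(Mul(Rational(-1, 38), Rational(-1, 140)), -77) = Mul(Rational(1, 5320), -77) = Rational(-11, 760)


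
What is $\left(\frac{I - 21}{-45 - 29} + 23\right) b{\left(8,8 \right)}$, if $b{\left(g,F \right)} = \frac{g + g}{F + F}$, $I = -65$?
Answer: $\frac{894}{37} \approx 24.162$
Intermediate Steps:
$b{\left(g,F \right)} = \frac{g}{F}$ ($b{\left(g,F \right)} = \frac{2 g}{2 F} = 2 g \frac{1}{2 F} = \frac{g}{F}$)
$\left(\frac{I - 21}{-45 - 29} + 23\right) b{\left(8,8 \right)} = \left(\frac{-65 - 21}{-45 - 29} + 23\right) \frac{8}{8} = \left(- \frac{86}{-74} + 23\right) 8 \cdot \frac{1}{8} = \left(\left(-86\right) \left(- \frac{1}{74}\right) + 23\right) 1 = \left(\frac{43}{37} + 23\right) 1 = \frac{894}{37} \cdot 1 = \frac{894}{37}$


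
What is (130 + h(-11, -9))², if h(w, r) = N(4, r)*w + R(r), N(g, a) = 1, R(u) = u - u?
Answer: 14161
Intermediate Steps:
R(u) = 0
h(w, r) = w (h(w, r) = 1*w + 0 = w + 0 = w)
(130 + h(-11, -9))² = (130 - 11)² = 119² = 14161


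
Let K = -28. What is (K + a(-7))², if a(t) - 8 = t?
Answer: 729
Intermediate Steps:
a(t) = 8 + t
(K + a(-7))² = (-28 + (8 - 7))² = (-28 + 1)² = (-27)² = 729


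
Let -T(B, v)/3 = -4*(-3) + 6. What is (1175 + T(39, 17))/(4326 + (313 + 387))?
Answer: 1121/5026 ≈ 0.22304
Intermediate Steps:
T(B, v) = -54 (T(B, v) = -3*(-4*(-3) + 6) = -3*(12 + 6) = -3*18 = -54)
(1175 + T(39, 17))/(4326 + (313 + 387)) = (1175 - 54)/(4326 + (313 + 387)) = 1121/(4326 + 700) = 1121/5026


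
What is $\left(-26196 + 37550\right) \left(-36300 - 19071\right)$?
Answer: $-628682334$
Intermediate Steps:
$\left(-26196 + 37550\right) \left(-36300 - 19071\right) = 11354 \left(-55371\right) = -628682334$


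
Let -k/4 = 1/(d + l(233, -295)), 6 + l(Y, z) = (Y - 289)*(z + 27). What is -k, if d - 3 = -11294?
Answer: 4/3711 ≈ 0.0010779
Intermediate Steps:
d = -11291 (d = 3 - 11294 = -11291)
l(Y, z) = -6 + (-289 + Y)*(27 + z) (l(Y, z) = -6 + (Y - 289)*(z + 27) = -6 + (-289 + Y)*(27 + z))
k = -4/3711 (k = -4/(-11291 + (-7809 - 289*(-295) + 27*233 + 233*(-295))) = -4/(-11291 + (-7809 + 85255 + 6291 - 68735)) = -4/(-11291 + 15002) = -4/3711 ≈ -0.0010779)
-k = -1*(-4/3711) = 4/3711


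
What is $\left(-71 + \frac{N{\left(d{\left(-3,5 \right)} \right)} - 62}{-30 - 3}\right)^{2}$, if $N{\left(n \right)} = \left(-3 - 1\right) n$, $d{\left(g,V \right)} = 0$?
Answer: $\frac{5202961}{1089} \approx 4777.7$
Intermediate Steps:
$N{\left(n \right)} = - 4 n$
$\left(-71 + \frac{N{\left(d{\left(-3,5 \right)} \right)} - 62}{-30 - 3}\right)^{2} = \left(-71 + \frac{\left(-4\right) 0 - 62}{-30 - 3}\right)^{2} = \left(-71 + \frac{0 - 62}{-33}\right)^{2} = \left(-71 - - \frac{62}{33}\right)^{2} = \left(-71 + \frac{62}{33}\right)^{2} = \left(- \frac{2281}{33}\right)^{2} = \frac{5202961}{1089}$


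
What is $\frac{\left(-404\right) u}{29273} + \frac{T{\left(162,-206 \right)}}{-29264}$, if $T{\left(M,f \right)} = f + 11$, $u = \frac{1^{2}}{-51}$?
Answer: $\frac{302942641}{43688898672} \approx 0.0069341$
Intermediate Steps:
$u = - \frac{1}{51}$ ($u = 1 \left(- \frac{1}{51}\right) = - \frac{1}{51} \approx -0.019608$)
$T{\left(M,f \right)} = 11 + f$
$\frac{\left(-404\right) u}{29273} + \frac{T{\left(162,-206 \right)}}{-29264} = \frac{\left(-404\right) \left(- \frac{1}{51}\right)}{29273} + \frac{11 - 206}{-29264} = \frac{404}{51} \cdot \frac{1}{29273} - - \frac{195}{29264} = \frac{404}{1492923} + \frac{195}{29264} = \frac{302942641}{43688898672}$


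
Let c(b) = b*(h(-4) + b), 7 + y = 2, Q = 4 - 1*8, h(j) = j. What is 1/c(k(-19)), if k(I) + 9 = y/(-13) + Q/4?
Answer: 169/22125 ≈ 0.0076384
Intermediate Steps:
Q = -4 (Q = 4 - 8 = -4)
y = -5 (y = -7 + 2 = -5)
k(I) = -125/13 (k(I) = -9 + (-5/(-13) - 4/4) = -9 + (-5*(-1/13) - 4*¼) = -9 + (5/13 - 1) = -9 - 8/13 = -125/13)
c(b) = b*(-4 + b)
1/c(k(-19)) = 1/(-125*(-4 - 125/13)/13) = 1/(-125/13*(-177/13)) = 1/(22125/169) = 169/22125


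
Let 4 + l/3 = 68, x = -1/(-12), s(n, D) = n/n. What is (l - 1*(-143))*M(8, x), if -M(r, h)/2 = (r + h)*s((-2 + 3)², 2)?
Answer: -32495/6 ≈ -5415.8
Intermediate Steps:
s(n, D) = 1
x = 1/12 (x = -1*(-1/12) = 1/12 ≈ 0.083333)
l = 192 (l = -12 + 3*68 = -12 + 204 = 192)
M(r, h) = -2*h - 2*r (M(r, h) = -2*(r + h) = -2*(h + r) = -2*h - 2*r)
(l - 1*(-143))*M(8, x) = (192 - 1*(-143))*(-2*1/12 - 2*8) = (192 + 143)*(-⅙ - 16) = 335*(-97/6) = -32495/6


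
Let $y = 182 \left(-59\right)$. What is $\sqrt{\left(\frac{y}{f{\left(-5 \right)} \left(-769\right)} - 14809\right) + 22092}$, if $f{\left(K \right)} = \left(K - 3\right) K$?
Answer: $\frac{\sqrt{430708860105}}{7690} \approx 85.343$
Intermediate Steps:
$f{\left(K \right)} = K \left(-3 + K\right)$ ($f{\left(K \right)} = \left(-3 + K\right) K = K \left(-3 + K\right)$)
$y = -10738$
$\sqrt{\left(\frac{y}{f{\left(-5 \right)} \left(-769\right)} - 14809\right) + 22092} = \sqrt{\left(- \frac{10738}{- 5 \left(-3 - 5\right) \left(-769\right)} - 14809\right) + 22092} = \sqrt{\left(- \frac{10738}{\left(-5\right) \left(-8\right) \left(-769\right)} - 14809\right) + 22092} = \sqrt{\left(- \frac{10738}{40 \left(-769\right)} - 14809\right) + 22092} = \sqrt{\left(- \frac{10738}{-30760} - 14809\right) + 22092} = \sqrt{\left(\left(-10738\right) \left(- \frac{1}{30760}\right) - 14809\right) + 22092} = \sqrt{\left(\frac{5369}{15380} - 14809\right) + 22092} = \sqrt{- \frac{227757051}{15380} + 22092} = \sqrt{\frac{112017909}{15380}} = \frac{\sqrt{430708860105}}{7690}$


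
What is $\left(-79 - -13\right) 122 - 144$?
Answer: $-8196$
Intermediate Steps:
$\left(-79 - -13\right) 122 - 144 = \left(-79 + 13\right) 122 - 144 = \left(-66\right) 122 - 144 = -8052 - 144 = -8196$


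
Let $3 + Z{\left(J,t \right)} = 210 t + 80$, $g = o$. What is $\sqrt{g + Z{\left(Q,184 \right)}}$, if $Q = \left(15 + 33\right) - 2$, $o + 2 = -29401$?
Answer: $\sqrt{9314} \approx 96.509$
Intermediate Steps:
$o = -29403$ ($o = -2 - 29401 = -29403$)
$g = -29403$
$Q = 46$ ($Q = 48 - 2 = 46$)
$Z{\left(J,t \right)} = 77 + 210 t$ ($Z{\left(J,t \right)} = -3 + \left(210 t + 80\right) = -3 + \left(80 + 210 t\right) = 77 + 210 t$)
$\sqrt{g + Z{\left(Q,184 \right)}} = \sqrt{-29403 + \left(77 + 210 \cdot 184\right)} = \sqrt{-29403 + \left(77 + 38640\right)} = \sqrt{-29403 + 38717} = \sqrt{9314}$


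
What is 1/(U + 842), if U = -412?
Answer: 1/430 ≈ 0.0023256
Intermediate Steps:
1/(U + 842) = 1/(-412 + 842) = 1/430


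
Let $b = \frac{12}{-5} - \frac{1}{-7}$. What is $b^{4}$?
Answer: $\frac{38950081}{1500625} \approx 25.956$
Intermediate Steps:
$b = - \frac{79}{35}$ ($b = 12 \left(- \frac{1}{5}\right) - - \frac{1}{7} = - \frac{12}{5} + \frac{1}{7} = - \frac{79}{35} \approx -2.2571$)
$b^{4} = \left(- \frac{79}{35}\right)^{4} = \frac{38950081}{1500625}$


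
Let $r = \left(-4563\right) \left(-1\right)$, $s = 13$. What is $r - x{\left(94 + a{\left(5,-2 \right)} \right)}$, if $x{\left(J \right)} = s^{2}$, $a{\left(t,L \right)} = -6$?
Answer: $4394$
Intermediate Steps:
$x{\left(J \right)} = 169$ ($x{\left(J \right)} = 13^{2} = 169$)
$r = 4563$
$r - x{\left(94 + a{\left(5,-2 \right)} \right)} = 4563 - 169 = 4394$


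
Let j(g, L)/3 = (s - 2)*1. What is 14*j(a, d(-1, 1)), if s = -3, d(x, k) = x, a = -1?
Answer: -210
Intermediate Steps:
j(g, L) = -15 (j(g, L) = 3*((-3 - 2)*1) = 3*(-5*1) = 3*(-5) = -15)
14*j(a, d(-1, 1)) = 14*(-15) = -210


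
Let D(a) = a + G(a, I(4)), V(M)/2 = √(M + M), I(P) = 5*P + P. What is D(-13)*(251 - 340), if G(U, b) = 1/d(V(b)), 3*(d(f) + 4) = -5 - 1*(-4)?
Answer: 15308/13 ≈ 1177.5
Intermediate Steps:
I(P) = 6*P
V(M) = 2*√2*√M (V(M) = 2*√(M + M) = 2*√(2*M) = 2*(√2*√M) = 2*√2*√M)
d(f) = -13/3 (d(f) = -4 + (-5 - 1*(-4))/3 = -4 + (-5 + 4)/3 = -4 + (⅓)*(-1) = -4 - ⅓ = -13/3)
G(U, b) = -3/13 (G(U, b) = 1/(-13/3) = -3/13)
D(a) = -3/13 + a (D(a) = a - 3/13 = -3/13 + a)
D(-13)*(251 - 340) = (-3/13 - 13)*(251 - 340) = -172/13*(-89) = 15308/13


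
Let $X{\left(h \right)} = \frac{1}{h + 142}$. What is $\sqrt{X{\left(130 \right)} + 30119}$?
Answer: $\frac{\sqrt{139270273}}{68} \approx 173.55$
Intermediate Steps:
$X{\left(h \right)} = \frac{1}{142 + h}$
$\sqrt{X{\left(130 \right)} + 30119} = \sqrt{\frac{1}{142 + 130} + 30119} = \sqrt{\frac{1}{272} + 30119} = \sqrt{\frac{8192369}{272}} = \frac{\sqrt{139270273}}{68}$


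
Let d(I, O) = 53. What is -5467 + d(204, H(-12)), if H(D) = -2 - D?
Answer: -5414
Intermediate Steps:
-5467 + d(204, H(-12)) = -5467 + 53 = -5414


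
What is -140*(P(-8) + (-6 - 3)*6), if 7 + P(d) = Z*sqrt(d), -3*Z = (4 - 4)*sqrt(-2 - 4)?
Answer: 8540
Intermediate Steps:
Z = 0 (Z = -(4 - 4)*sqrt(-2 - 4)/3 = -0*sqrt(-6) = -0*I*sqrt(6) = -1/3*0 = 0)
P(d) = -7 (P(d) = -7 + 0*sqrt(d) = -7 + 0 = -7)
-140*(P(-8) + (-6 - 3)*6) = -140*(-7 + (-6 - 3)*6) = -140*(-7 - 9*6) = -140*(-7 - 54) = -140*(-61) = 8540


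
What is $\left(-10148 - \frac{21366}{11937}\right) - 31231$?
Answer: $- \frac{164654163}{3979} \approx -41381.0$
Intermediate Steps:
$\left(-10148 - \frac{21366}{11937}\right) - 31231 = \left(-10148 - \frac{7122}{3979}\right) - 31231 = - \frac{40386014}{3979} - 31231 = - \frac{164654163}{3979}$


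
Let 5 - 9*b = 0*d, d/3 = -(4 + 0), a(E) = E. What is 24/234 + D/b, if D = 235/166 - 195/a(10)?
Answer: -525191/16185 ≈ -32.449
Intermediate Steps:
d = -12 (d = 3*(-(4 + 0)) = 3*(-1*4) = 3*(-4) = -12)
b = 5/9 (b = 5/9 - 0*(-12) = 5/9 - ⅑*0 = 5/9 + 0 = 5/9 ≈ 0.55556)
D = -1501/83 (D = 235/166 - 195/10 = 235*(1/166) - 195*⅒ = 235/166 - 39/2 = -1501/83 ≈ -18.084)
24/234 + D/b = 24/234 - 1501/(83*5/9) = 24*(1/234) - 1501/83*9/5 = 4/39 - 13509/415 = -525191/16185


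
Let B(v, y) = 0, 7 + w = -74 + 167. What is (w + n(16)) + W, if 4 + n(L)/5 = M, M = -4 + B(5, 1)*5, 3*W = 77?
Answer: 215/3 ≈ 71.667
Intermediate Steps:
W = 77/3 (W = (1/3)*77 = 77/3 ≈ 25.667)
w = 86 (w = -7 + (-74 + 167) = -7 + 93 = 86)
M = -4 (M = -4 + 0*5 = -4 + 0 = -4)
n(L) = -40 (n(L) = -20 + 5*(-4) = -20 - 20 = -40)
(w + n(16)) + W = (86 - 40) + 77/3 = 46 + 77/3 = 215/3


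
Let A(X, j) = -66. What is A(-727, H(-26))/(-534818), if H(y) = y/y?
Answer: 33/267409 ≈ 0.00012341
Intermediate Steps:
H(y) = 1
A(-727, H(-26))/(-534818) = -66/(-534818) = -66*(-1/534818) = 33/267409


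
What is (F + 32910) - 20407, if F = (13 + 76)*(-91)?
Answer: 4404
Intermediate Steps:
F = -8099 (F = 89*(-91) = -8099)
(F + 32910) - 20407 = (-8099 + 32910) - 20407 = 24811 - 20407 = 4404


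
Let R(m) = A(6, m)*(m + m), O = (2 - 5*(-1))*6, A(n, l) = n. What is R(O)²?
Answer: 254016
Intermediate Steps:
O = 42 (O = (2 + 5)*6 = 7*6 = 42)
R(m) = 12*m (R(m) = 6*(m + m) = 6*(2*m) = 12*m)
R(O)² = (12*42)² = 504² = 254016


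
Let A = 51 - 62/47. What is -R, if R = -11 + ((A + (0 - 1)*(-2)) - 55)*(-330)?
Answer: -50963/47 ≈ -1084.3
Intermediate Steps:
A = 2335/47 (A = 51 - 62/47 = 2335/47 ≈ 49.681)
R = 50963/47 (R = -11 + ((2335/47 + (0 - 1)*(-2)) - 55)*(-330) = -11 + ((2335/47 - 1*(-2)) - 55)*(-330) = -11 + ((2335/47 + 2) - 55)*(-330) = -11 + (2429/47 - 55)*(-330) = -11 - 156/47*(-330) = -11 + 51480/47 = 50963/47 ≈ 1084.3)
-R = -1*50963/47 = -50963/47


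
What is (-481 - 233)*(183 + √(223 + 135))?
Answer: -130662 - 714*√358 ≈ -1.4417e+5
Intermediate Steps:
(-481 - 233)*(183 + √(223 + 135)) = -714*(183 + √358) = -130662 - 714*√358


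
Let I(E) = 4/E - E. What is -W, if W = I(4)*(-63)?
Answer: -189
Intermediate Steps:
I(E) = -E + 4/E
W = 189 (W = (-1*4 + 4/4)*(-63) = (-4 + 4*(¼))*(-63) = (-4 + 1)*(-63) = -3*(-63) = 189)
-W = -1*189 = -189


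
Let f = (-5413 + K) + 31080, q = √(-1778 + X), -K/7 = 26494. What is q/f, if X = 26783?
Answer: -√25005/159791 ≈ -0.00098960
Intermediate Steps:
K = -185458 (K = -7*26494 = -185458)
q = √25005 (q = √(-1778 + 26783) = √25005 ≈ 158.13)
f = -159791 (f = (-5413 - 185458) + 31080 = -190871 + 31080 = -159791)
q/f = √25005/(-159791) = √25005*(-1/159791) = -√25005/159791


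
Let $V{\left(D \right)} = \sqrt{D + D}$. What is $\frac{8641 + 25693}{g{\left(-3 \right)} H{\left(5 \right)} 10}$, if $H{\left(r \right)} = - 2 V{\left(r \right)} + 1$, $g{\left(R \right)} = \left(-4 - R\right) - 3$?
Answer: $\frac{17167}{780} + \frac{17167 \sqrt{10}}{390} \approx 161.21$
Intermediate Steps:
$V{\left(D \right)} = \sqrt{2} \sqrt{D}$ ($V{\left(D \right)} = \sqrt{2 D} = \sqrt{2} \sqrt{D}$)
$g{\left(R \right)} = -7 - R$ ($g{\left(R \right)} = \left(-4 - R\right) - 3 = -7 - R$)
$H{\left(r \right)} = 1 - 2 \sqrt{2} \sqrt{r}$ ($H{\left(r \right)} = - 2 \sqrt{2} \sqrt{r} + 1 = 1 - 2 \sqrt{2} \sqrt{r}$)
$\frac{8641 + 25693}{g{\left(-3 \right)} H{\left(5 \right)} 10} = \frac{8641 + 25693}{\left(-7 - -3\right) \left(1 - 2 \sqrt{2} \sqrt{5}\right) 10} = \frac{34334}{\left(-7 + 3\right) \left(1 - 2 \sqrt{10}\right) 10} = \frac{34334}{- 4 \left(1 - 2 \sqrt{10}\right) 10} = \frac{34334}{\left(-4 + 8 \sqrt{10}\right) 10} = \frac{34334}{-40 + 80 \sqrt{10}}$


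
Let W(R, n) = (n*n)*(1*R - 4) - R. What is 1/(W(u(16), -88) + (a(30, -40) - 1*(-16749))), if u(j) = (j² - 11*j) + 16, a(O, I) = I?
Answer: 1/729061 ≈ 1.3716e-6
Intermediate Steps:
u(j) = 16 + j² - 11*j
W(R, n) = -R + n²*(-4 + R) (W(R, n) = n²*(R - 4) - R = n²*(-4 + R) - R = -R + n²*(-4 + R))
1/(W(u(16), -88) + (a(30, -40) - 1*(-16749))) = 1/((-(16 + 16² - 11*16) - 4*(-88)² + (16 + 16² - 11*16)*(-88)²) + (-40 - 1*(-16749))) = 1/((-(16 + 256 - 176) - 4*7744 + (16 + 256 - 176)*7744) + (-40 + 16749)) = 1/((-1*96 - 30976 + 96*7744) + 16709) = 1/((-96 - 30976 + 743424) + 16709) = 1/(712352 + 16709) = 1/729061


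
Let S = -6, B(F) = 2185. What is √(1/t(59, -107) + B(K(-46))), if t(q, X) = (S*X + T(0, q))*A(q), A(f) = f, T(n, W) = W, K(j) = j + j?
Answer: 2*√934397169086/41359 ≈ 46.744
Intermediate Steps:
K(j) = 2*j
t(q, X) = q*(q - 6*X) (t(q, X) = (-6*X + q)*q = (q - 6*X)*q = q*(q - 6*X))
√(1/t(59, -107) + B(K(-46))) = √(1/(59*(59 - 6*(-107))) + 2185) = √(1/(59*(59 + 642)) + 2185) = √(1/(59*701) + 2185) = √(1/41359 + 2185) = √(90369416/41359) = 2*√934397169086/41359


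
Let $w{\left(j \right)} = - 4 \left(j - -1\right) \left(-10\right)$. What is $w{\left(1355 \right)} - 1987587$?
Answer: $-1933347$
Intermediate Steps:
$w{\left(j \right)} = 40 + 40 j$ ($w{\left(j \right)} = - 4 \left(j + 1\right) \left(-10\right) = - 4 \left(1 + j\right) \left(-10\right) = \left(-4 - 4 j\right) \left(-10\right) = 40 + 40 j$)
$w{\left(1355 \right)} - 1987587 = \left(40 + 40 \cdot 1355\right) - 1987587 = \left(40 + 54200\right) - 1987587 = 54240 - 1987587 = -1933347$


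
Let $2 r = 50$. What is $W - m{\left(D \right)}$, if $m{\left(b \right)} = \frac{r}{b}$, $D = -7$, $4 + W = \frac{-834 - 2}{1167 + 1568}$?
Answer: $- \frac{14057}{19145} \approx -0.73424$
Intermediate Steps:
$r = 25$ ($r = \frac{1}{2} \cdot 50 = 25$)
$W = - \frac{11776}{2735}$ ($W = -4 + \frac{-834 - 2}{1167 + 1568} = -4 - \frac{836}{2735} = - \frac{11776}{2735} \approx -4.3057$)
$m{\left(b \right)} = \frac{25}{b}$
$W - m{\left(D \right)} = - \frac{11776}{2735} - \frac{25}{-7} = - \frac{11776}{2735} - 25 \left(- \frac{1}{7}\right) = - \frac{11776}{2735} - - \frac{25}{7} = - \frac{11776}{2735} + \frac{25}{7} = - \frac{14057}{19145}$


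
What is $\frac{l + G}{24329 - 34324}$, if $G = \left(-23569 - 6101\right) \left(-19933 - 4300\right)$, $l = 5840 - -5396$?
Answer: $- \frac{719004346}{9995} \approx -71936.0$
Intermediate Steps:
$l = 11236$ ($l = 5840 + 5396 = 11236$)
$G = 718993110$ ($G = \left(-29670\right) \left(-24233\right) = 718993110$)
$\frac{l + G}{24329 - 34324} = \frac{11236 + 718993110}{24329 - 34324} = \frac{719004346}{-9995} = 719004346 \left(- \frac{1}{9995}\right) = - \frac{719004346}{9995}$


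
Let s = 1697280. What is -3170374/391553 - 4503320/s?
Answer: -178607520967/16614376896 ≈ -10.750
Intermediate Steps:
-3170374/391553 - 4503320/s = -3170374/391553 - 4503320/1697280 = -3170374*1/391553 - 4503320*1/1697280 = -3170374/391553 - 112583/42432 = -178607520967/16614376896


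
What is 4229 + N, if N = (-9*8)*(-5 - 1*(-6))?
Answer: 4157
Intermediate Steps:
N = -72 (N = -72*(-5 + 6) = -72*1 = -72)
4229 + N = 4229 - 72 = 4157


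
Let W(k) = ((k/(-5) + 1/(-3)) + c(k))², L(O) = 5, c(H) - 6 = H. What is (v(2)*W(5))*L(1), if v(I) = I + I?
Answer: 16820/9 ≈ 1868.9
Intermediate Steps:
c(H) = 6 + H
v(I) = 2*I
W(k) = (17/3 + 4*k/5)² (W(k) = ((k/(-5) + 1/(-3)) + (6 + k))² = ((k*(-⅕) + 1*(-⅓)) + (6 + k))² = ((-k/5 - ⅓) + (6 + k))² = ((-⅓ - k/5) + (6 + k))² = (17/3 + 4*k/5)²)
(v(2)*W(5))*L(1) = ((2*2)*((85 + 12*5)²/225))*5 = (4*((85 + 60)²/225))*5 = (4*((1/225)*145²))*5 = (4*((1/225)*21025))*5 = (4*(841/9))*5 = (3364/9)*5 = 16820/9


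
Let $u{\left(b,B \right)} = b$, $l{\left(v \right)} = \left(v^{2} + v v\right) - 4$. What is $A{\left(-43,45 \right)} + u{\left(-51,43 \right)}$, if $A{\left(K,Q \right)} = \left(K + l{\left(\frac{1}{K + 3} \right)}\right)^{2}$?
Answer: $\frac{1381044801}{640000} \approx 2157.9$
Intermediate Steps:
$l{\left(v \right)} = -4 + 2 v^{2}$ ($l{\left(v \right)} = \left(v^{2} + v^{2}\right) - 4 = 2 v^{2} - 4 = -4 + 2 v^{2}$)
$A{\left(K,Q \right)} = \left(-4 + K + \frac{2}{\left(3 + K\right)^{2}}\right)^{2}$ ($A{\left(K,Q \right)} = \left(K + \left(-4 + 2 \left(\frac{1}{K + 3}\right)^{2}\right)\right)^{2} = \left(K + \left(-4 + 2 \left(\frac{1}{3 + K}\right)^{2}\right)\right)^{2} = \left(K - \left(4 - \frac{2}{\left(3 + K\right)^{2}}\right)\right)^{2} = \left(-4 + K + \frac{2}{\left(3 + K\right)^{2}}\right)^{2}$)
$A{\left(-43,45 \right)} + u{\left(-51,43 \right)} = \left(-4 - 43 + \frac{2}{\left(3 - 43\right)^{2}}\right)^{2} - 51 = \left(-4 - 43 + \frac{2}{1600}\right)^{2} - 51 = \left(-4 - 43 + 2 \cdot \frac{1}{1600}\right)^{2} - 51 = \left(-4 - 43 + \frac{1}{800}\right)^{2} - 51 = \left(- \frac{37599}{800}\right)^{2} - 51 = \frac{1413684801}{640000} - 51 = \frac{1381044801}{640000}$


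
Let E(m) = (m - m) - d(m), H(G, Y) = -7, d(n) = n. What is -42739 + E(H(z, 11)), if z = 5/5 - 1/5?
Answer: -42732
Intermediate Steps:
z = 4/5 (z = 5*(1/5) - 1*1/5 = 1 - 1/5 = 4/5 ≈ 0.80000)
E(m) = -m (E(m) = (m - m) - m = 0 - m = -m)
-42739 + E(H(z, 11)) = -42739 - 1*(-7) = -42739 + 7 = -42732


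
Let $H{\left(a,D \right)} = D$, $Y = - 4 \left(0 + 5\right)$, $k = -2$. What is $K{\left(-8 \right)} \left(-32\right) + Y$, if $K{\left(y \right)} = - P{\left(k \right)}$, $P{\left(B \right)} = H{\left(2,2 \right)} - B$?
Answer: $108$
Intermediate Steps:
$Y = -20$ ($Y = \left(-4\right) 5 = -20$)
$P{\left(B \right)} = 2 - B$
$K{\left(y \right)} = -4$ ($K{\left(y \right)} = - (2 - -2) = - (2 + 2) = \left(-1\right) 4 = -4$)
$K{\left(-8 \right)} \left(-32\right) + Y = \left(-4\right) \left(-32\right) - 20 = 128 - 20 = 108$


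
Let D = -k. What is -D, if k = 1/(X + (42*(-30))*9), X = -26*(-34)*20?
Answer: 1/6340 ≈ 0.00015773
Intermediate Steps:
X = 17680 (X = 884*20 = 17680)
k = 1/6340 (k = 1/(17680 + (42*(-30))*9) = 1/(17680 - 1260*9) = 1/(17680 - 11340) = 1/6340 ≈ 0.00015773)
D = -1/6340 (D = -1*1/6340 = -1/6340 ≈ -0.00015773)
-D = -1*(-1/6340) = 1/6340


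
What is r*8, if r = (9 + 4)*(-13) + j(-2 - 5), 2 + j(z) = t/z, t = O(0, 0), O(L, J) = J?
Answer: -1368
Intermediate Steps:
t = 0
j(z) = -2 (j(z) = -2 + 0/z = -2 + 0 = -2)
r = -171 (r = (9 + 4)*(-13) - 2 = 13*(-13) - 2 = -169 - 2 = -171)
r*8 = -171*8 = -1368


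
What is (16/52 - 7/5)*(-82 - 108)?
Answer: 2698/13 ≈ 207.54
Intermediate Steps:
(16/52 - 7/5)*(-82 - 108) = (16*(1/52) - 7*1/5)*(-190) = (4/13 - 7/5)*(-190) = -71/65*(-190) = 2698/13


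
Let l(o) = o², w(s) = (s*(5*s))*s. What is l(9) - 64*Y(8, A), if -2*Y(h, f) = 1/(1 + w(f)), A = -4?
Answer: 25807/319 ≈ 80.900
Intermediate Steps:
w(s) = 5*s³ (w(s) = (5*s²)*s = 5*s³)
Y(h, f) = -1/(2*(1 + 5*f³))
l(9) - 64*Y(8, A) = 9² - (-64)/(2 + 10*(-4)³) = 81 - (-64)/(2 + 10*(-64)) = 81 - (-64)/(2 - 640) = 81 - (-64)/(-638) = 81 - (-64)*(-1)/638 = 81 - 64*1/638 = 81 - 32/319 = 25807/319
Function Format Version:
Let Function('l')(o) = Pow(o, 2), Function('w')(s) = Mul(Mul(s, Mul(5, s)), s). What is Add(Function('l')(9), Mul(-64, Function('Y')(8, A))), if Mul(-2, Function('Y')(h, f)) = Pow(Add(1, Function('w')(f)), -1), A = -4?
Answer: Rational(25807, 319) ≈ 80.900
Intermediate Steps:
Function('w')(s) = Mul(5, Pow(s, 3)) (Function('w')(s) = Mul(Mul(5, Pow(s, 2)), s) = Mul(5, Pow(s, 3)))
Function('Y')(h, f) = Mul(Rational(-1, 2), Pow(Add(1, Mul(5, Pow(f, 3))), -1))
Add(Function('l')(9), Mul(-64, Function('Y')(8, A))) = Add(Pow(9, 2), Mul(-64, Mul(-1, Pow(Add(2, Mul(10, Pow(-4, 3))), -1)))) = Add(81, Mul(-64, Mul(-1, Pow(Add(2, Mul(10, -64)), -1)))) = Add(81, Mul(-64, Mul(-1, Pow(Add(2, -640), -1)))) = Add(81, Mul(-64, Mul(-1, Pow(-638, -1)))) = Add(81, Mul(-64, Mul(-1, Rational(-1, 638)))) = Add(81, Mul(-64, Rational(1, 638))) = Add(81, Rational(-32, 319)) = Rational(25807, 319)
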